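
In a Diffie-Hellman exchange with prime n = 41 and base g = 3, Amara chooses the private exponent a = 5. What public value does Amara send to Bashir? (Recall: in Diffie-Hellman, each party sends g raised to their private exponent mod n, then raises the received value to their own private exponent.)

Public value = 3^5 (mod 41).
3^1 ≡ 3 (mod 41)
3^2 = (3^1)^2 ≡ 3^2 = 9 ≡ 9 (mod 41)
3^4 = (3^2)^2 ≡ 9^2 = 81 ≡ 40 (mod 41)
3^5 = 3^4 · 3^1 ≡ 40 · 3 ≡ 38 (mod 41).

38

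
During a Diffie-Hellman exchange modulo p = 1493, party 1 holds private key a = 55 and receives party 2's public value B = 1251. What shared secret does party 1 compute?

Shared key K = 1251^55 mod 1493.
1251^1 ≡ 1251 (mod 1493)
1251^2 = (1251^1)^2 ≡ 1251^2 = 1565001 ≡ 337 (mod 1493)
1251^4 = (1251^2)^2 ≡ 337^2 = 113569 ≡ 101 (mod 1493)
1251^8 = (1251^4)^2 ≡ 101^2 = 10201 ≡ 1243 (mod 1493)
1251^16 = (1251^8)^2 ≡ 1243^2 = 1545049 ≡ 1287 (mod 1493)
1251^32 = (1251^16)^2 ≡ 1287^2 = 1656369 ≡ 632 (mod 1493)
1251^55 = 1251^32 · 1251^16 · 1251^4 · 1251^2 · 1251^1 ≡ 632 · 1287 · 101 · 337 · 1251 ≡ 1071 (mod 1493).

1071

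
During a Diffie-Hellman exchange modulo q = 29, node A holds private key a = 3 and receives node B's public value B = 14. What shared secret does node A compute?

Shared key K = 14^3 mod 29.
14^1 ≡ 14 (mod 29)
14^2 = (14^1)^2 ≡ 14^2 = 196 ≡ 22 (mod 29)
14^3 = 14^2 · 14^1 ≡ 22 · 14 ≡ 18 (mod 29).

18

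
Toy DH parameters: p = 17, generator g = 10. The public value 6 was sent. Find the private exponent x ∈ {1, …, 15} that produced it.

5

Try successive powers of 10 modulo 17:
10^1 ≡ 10
10^2 ≡ 15
10^3 ≡ 14
10^4 ≡ 4
10^5 ≡ 6
Found: x = 5.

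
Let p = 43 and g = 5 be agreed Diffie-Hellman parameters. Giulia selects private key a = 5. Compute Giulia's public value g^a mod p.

Public value = 5^5 mod 43.
5^1 ≡ 5 (mod 43)
5^2 = (5^1)^2 ≡ 5^2 = 25 ≡ 25 (mod 43)
5^4 = (5^2)^2 ≡ 25^2 = 625 ≡ 23 (mod 43)
5^5 = 5^4 · 5^1 ≡ 23 · 5 ≡ 29 (mod 43).

29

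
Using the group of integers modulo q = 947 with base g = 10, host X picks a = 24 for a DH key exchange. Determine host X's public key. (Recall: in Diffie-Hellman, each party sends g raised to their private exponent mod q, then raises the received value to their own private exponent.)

247

Public value = 10^24 mod 947.
10^1 ≡ 10 (mod 947)
10^2 = (10^1)^2 ≡ 10^2 = 100 ≡ 100 (mod 947)
10^4 = (10^2)^2 ≡ 100^2 = 10000 ≡ 530 (mod 947)
10^8 = (10^4)^2 ≡ 530^2 = 280900 ≡ 588 (mod 947)
10^16 = (10^8)^2 ≡ 588^2 = 345744 ≡ 89 (mod 947)
10^24 = 10^16 · 10^8 ≡ 89 · 588 ≡ 247 (mod 947).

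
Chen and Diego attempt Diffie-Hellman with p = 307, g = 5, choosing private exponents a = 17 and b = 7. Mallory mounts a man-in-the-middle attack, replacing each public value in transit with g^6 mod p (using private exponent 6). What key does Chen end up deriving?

Chen receives Mallory's public value M = 5^6 mod 307 instead of the honest one.
5^1 ≡ 5 (mod 307)
5^2 = (5^1)^2 ≡ 5^2 = 25 ≡ 25 (mod 307)
5^4 = (5^2)^2 ≡ 25^2 = 625 ≡ 11 (mod 307)
5^6 = 5^4 · 5^2 ≡ 11 · 25 ≡ 275 (mod 307).
So M = 275. Chen computes K = M^17 mod 307.
275^1 ≡ 275 (mod 307)
275^2 = (275^1)^2 ≡ 275^2 = 75625 ≡ 103 (mod 307)
275^4 = (275^2)^2 ≡ 103^2 = 10609 ≡ 171 (mod 307)
275^8 = (275^4)^2 ≡ 171^2 = 29241 ≡ 76 (mod 307)
275^16 = (275^8)^2 ≡ 76^2 = 5776 ≡ 250 (mod 307)
275^17 = 275^16 · 275^1 ≡ 250 · 275 ≡ 289 (mod 307).

289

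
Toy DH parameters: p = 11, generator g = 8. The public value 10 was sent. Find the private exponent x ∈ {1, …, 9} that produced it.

5

Try successive powers of 8 modulo 11:
8^1 ≡ 8
8^2 ≡ 9
8^3 ≡ 6
8^4 ≡ 4
8^5 ≡ 10
Found: x = 5.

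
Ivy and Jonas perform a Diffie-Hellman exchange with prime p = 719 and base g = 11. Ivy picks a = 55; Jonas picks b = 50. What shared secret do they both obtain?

Jonas sends B = g^b mod p = 11^50 mod 719.
11^1 ≡ 11 (mod 719)
11^2 = (11^1)^2 ≡ 11^2 = 121 ≡ 121 (mod 719)
11^4 = (11^2)^2 ≡ 121^2 = 14641 ≡ 261 (mod 719)
11^8 = (11^4)^2 ≡ 261^2 = 68121 ≡ 535 (mod 719)
11^16 = (11^8)^2 ≡ 535^2 = 286225 ≡ 63 (mod 719)
11^32 = (11^16)^2 ≡ 63^2 = 3969 ≡ 374 (mod 719)
11^50 = 11^32 · 11^16 · 11^2 ≡ 374 · 63 · 121 ≡ 167 (mod 719).
So B = 167. Ivy then computes K = B^a mod p = 167^55 mod 719.
167^1 ≡ 167 (mod 719)
167^2 = (167^1)^2 ≡ 167^2 = 27889 ≡ 567 (mod 719)
167^4 = (167^2)^2 ≡ 567^2 = 321489 ≡ 96 (mod 719)
167^8 = (167^4)^2 ≡ 96^2 = 9216 ≡ 588 (mod 719)
167^16 = (167^8)^2 ≡ 588^2 = 345744 ≡ 624 (mod 719)
167^32 = (167^16)^2 ≡ 624^2 = 389376 ≡ 397 (mod 719)
167^55 = 167^32 · 167^16 · 167^4 · 167^2 · 167^1 ≡ 397 · 624 · 96 · 567 · 167 ≡ 489 (mod 719).

489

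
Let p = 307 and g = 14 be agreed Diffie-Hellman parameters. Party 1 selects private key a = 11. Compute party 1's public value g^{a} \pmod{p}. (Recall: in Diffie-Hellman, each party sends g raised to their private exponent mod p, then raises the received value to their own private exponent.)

Public value = 14^{11} \pmod{307}.
14^1 ≡ 14 (mod 307)
14^2 = (14^1)^2 ≡ 14^2 = 196 ≡ 196 (mod 307)
14^4 = (14^2)^2 ≡ 196^2 = 38416 ≡ 41 (mod 307)
14^8 = (14^4)^2 ≡ 41^2 = 1681 ≡ 146 (mod 307)
14^11 = 14^8 · 14^2 · 14^1 ≡ 146 · 196 · 14 ≡ 296 (mod 307).

296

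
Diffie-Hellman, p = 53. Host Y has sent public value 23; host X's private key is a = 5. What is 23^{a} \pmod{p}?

23

Shared key K = 23^5 mod 53.
23^1 ≡ 23 (mod 53)
23^2 = (23^1)^2 ≡ 23^2 = 529 ≡ 52 (mod 53)
23^4 = (23^2)^2 ≡ 52^2 = 2704 ≡ 1 (mod 53)
23^5 = 23^4 · 23^1 ≡ 1 · 23 ≡ 23 (mod 53).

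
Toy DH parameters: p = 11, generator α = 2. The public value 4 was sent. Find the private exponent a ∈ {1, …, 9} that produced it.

2

Try successive powers of 2 modulo 11:
2^1 ≡ 2
2^2 ≡ 4
Found: a = 2.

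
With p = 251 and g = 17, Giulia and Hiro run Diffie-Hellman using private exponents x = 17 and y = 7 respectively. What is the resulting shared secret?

Hiro sends B = g^y mod p = 17^7 mod 251.
17^1 ≡ 17 (mod 251)
17^2 = (17^1)^2 ≡ 17^2 = 289 ≡ 38 (mod 251)
17^4 = (17^2)^2 ≡ 38^2 = 1444 ≡ 189 (mod 251)
17^7 = 17^4 · 17^2 · 17^1 ≡ 189 · 38 · 17 ≡ 108 (mod 251).
So B = 108. Giulia then computes K = B^x mod p = 108^17 mod 251.
108^1 ≡ 108 (mod 251)
108^2 = (108^1)^2 ≡ 108^2 = 11664 ≡ 118 (mod 251)
108^4 = (108^2)^2 ≡ 118^2 = 13924 ≡ 119 (mod 251)
108^8 = (108^4)^2 ≡ 119^2 = 14161 ≡ 105 (mod 251)
108^16 = (108^8)^2 ≡ 105^2 = 11025 ≡ 232 (mod 251)
108^17 = 108^16 · 108^1 ≡ 232 · 108 ≡ 207 (mod 251).

207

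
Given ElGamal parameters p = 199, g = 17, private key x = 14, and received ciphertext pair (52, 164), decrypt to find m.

73

Shared mask s = c₁^x mod p = 52^14 mod 199.
52^1 ≡ 52 (mod 199)
52^2 = (52^1)^2 ≡ 52^2 = 2704 ≡ 117 (mod 199)
52^4 = (52^2)^2 ≡ 117^2 = 13689 ≡ 157 (mod 199)
52^8 = (52^4)^2 ≡ 157^2 = 24649 ≡ 172 (mod 199)
52^14 = 52^8 · 52^4 · 52^2 ≡ 172 · 157 · 117 ≡ 144 (mod 199).
So s = 144; s⁻¹ ≡ 123 (mod 199).
m = c₂ · s⁻¹ mod 199 = 164 · 123 mod 199 = 73.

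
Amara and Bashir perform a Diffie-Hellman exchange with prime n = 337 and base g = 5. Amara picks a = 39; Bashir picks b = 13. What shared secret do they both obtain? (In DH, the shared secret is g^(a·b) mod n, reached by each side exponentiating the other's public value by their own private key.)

212

Bashir sends B = g^b mod n = 5^13 mod 337.
5^1 ≡ 5 (mod 337)
5^2 = (5^1)^2 ≡ 5^2 = 25 ≡ 25 (mod 337)
5^4 = (5^2)^2 ≡ 25^2 = 625 ≡ 288 (mod 337)
5^8 = (5^4)^2 ≡ 288^2 = 82944 ≡ 42 (mod 337)
5^13 = 5^8 · 5^4 · 5^1 ≡ 42 · 288 · 5 ≡ 157 (mod 337).
So B = 157. Amara then computes K = B^a mod n = 157^39 mod 337.
157^1 ≡ 157 (mod 337)
157^2 = (157^1)^2 ≡ 157^2 = 24649 ≡ 48 (mod 337)
157^4 = (157^2)^2 ≡ 48^2 = 2304 ≡ 282 (mod 337)
157^8 = (157^4)^2 ≡ 282^2 = 79524 ≡ 329 (mod 337)
157^16 = (157^8)^2 ≡ 329^2 = 108241 ≡ 64 (mod 337)
157^32 = (157^16)^2 ≡ 64^2 = 4096 ≡ 52 (mod 337)
157^39 = 157^32 · 157^4 · 157^2 · 157^1 ≡ 52 · 282 · 48 · 157 ≡ 212 (mod 337).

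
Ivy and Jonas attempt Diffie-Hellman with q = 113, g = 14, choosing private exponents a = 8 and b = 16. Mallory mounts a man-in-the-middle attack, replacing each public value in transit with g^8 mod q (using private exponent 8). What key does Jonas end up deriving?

Jonas receives Mallory's public value M = 14^8 mod 113 instead of the honest one.
14^1 ≡ 14 (mod 113)
14^2 = (14^1)^2 ≡ 14^2 = 196 ≡ 83 (mod 113)
14^4 = (14^2)^2 ≡ 83^2 = 6889 ≡ 109 (mod 113)
14^8 = (14^4)^2 ≡ 109^2 = 11881 ≡ 16 (mod 113)
So M = 16. Jonas computes K = M^16 mod 113.
16^1 ≡ 16 (mod 113)
16^2 = (16^1)^2 ≡ 16^2 = 256 ≡ 30 (mod 113)
16^4 = (16^2)^2 ≡ 30^2 = 900 ≡ 109 (mod 113)
16^8 = (16^4)^2 ≡ 109^2 = 11881 ≡ 16 (mod 113)
16^16 = (16^8)^2 ≡ 16^2 = 256 ≡ 30 (mod 113)

30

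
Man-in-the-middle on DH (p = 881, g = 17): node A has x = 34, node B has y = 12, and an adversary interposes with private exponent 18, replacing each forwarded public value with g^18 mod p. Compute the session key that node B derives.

625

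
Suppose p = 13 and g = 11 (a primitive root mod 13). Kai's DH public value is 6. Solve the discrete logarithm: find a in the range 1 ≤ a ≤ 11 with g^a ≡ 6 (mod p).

11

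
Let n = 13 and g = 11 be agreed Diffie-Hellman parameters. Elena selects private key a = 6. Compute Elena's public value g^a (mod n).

12

Public value = 11^6 (mod 13).
11^1 ≡ 11 (mod 13)
11^2 = (11^1)^2 ≡ 11^2 = 121 ≡ 4 (mod 13)
11^4 = (11^2)^2 ≡ 4^2 = 16 ≡ 3 (mod 13)
11^6 = 11^4 · 11^2 ≡ 3 · 4 ≡ 12 (mod 13).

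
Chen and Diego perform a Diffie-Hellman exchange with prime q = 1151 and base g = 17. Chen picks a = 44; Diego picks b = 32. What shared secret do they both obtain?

Chen sends A = g^a mod q = 17^44 mod 1151.
17^1 ≡ 17 (mod 1151)
17^2 = (17^1)^2 ≡ 17^2 = 289 ≡ 289 (mod 1151)
17^4 = (17^2)^2 ≡ 289^2 = 83521 ≡ 649 (mod 1151)
17^8 = (17^4)^2 ≡ 649^2 = 421201 ≡ 1086 (mod 1151)
17^16 = (17^8)^2 ≡ 1086^2 = 1179396 ≡ 772 (mod 1151)
17^32 = (17^16)^2 ≡ 772^2 = 595984 ≡ 917 (mod 1151)
17^44 = 17^32 · 17^8 · 17^4 ≡ 917 · 1086 · 649 ≡ 314 (mod 1151).
So A = 314. Diego then computes K = A^b mod q = 314^32 mod 1151.
314^1 ≡ 314 (mod 1151)
314^2 = (314^1)^2 ≡ 314^2 = 98596 ≡ 761 (mod 1151)
314^4 = (314^2)^2 ≡ 761^2 = 579121 ≡ 168 (mod 1151)
314^8 = (314^4)^2 ≡ 168^2 = 28224 ≡ 600 (mod 1151)
314^16 = (314^8)^2 ≡ 600^2 = 360000 ≡ 888 (mod 1151)
314^32 = (314^16)^2 ≡ 888^2 = 788544 ≡ 109 (mod 1151)

109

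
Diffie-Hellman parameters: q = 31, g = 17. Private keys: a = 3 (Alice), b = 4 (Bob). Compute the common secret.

Alice sends A = g^a mod q = 17^3 mod 31.
17^1 ≡ 17 (mod 31)
17^2 = (17^1)^2 ≡ 17^2 = 289 ≡ 10 (mod 31)
17^3 = 17^2 · 17^1 ≡ 10 · 17 ≡ 15 (mod 31).
So A = 15. Bob then computes K = A^b mod q = 15^4 mod 31.
15^1 ≡ 15 (mod 31)
15^2 = (15^1)^2 ≡ 15^2 = 225 ≡ 8 (mod 31)
15^4 = (15^2)^2 ≡ 8^2 = 64 ≡ 2 (mod 31)

2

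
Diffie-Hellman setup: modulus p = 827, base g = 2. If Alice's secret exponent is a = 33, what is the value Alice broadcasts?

Public value = 2^33 (mod 827).
2^1 ≡ 2 (mod 827)
2^2 = (2^1)^2 ≡ 2^2 = 4 ≡ 4 (mod 827)
2^4 = (2^2)^2 ≡ 4^2 = 16 ≡ 16 (mod 827)
2^8 = (2^4)^2 ≡ 16^2 = 256 ≡ 256 (mod 827)
2^16 = (2^8)^2 ≡ 256^2 = 65536 ≡ 203 (mod 827)
2^32 = (2^16)^2 ≡ 203^2 = 41209 ≡ 686 (mod 827)
2^33 = 2^32 · 2^1 ≡ 686 · 2 ≡ 545 (mod 827).

545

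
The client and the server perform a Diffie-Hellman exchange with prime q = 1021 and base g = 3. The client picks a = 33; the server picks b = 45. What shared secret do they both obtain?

The client sends A = g^a mod q = 3^33 mod 1021.
3^1 ≡ 3 (mod 1021)
3^2 = (3^1)^2 ≡ 3^2 = 9 ≡ 9 (mod 1021)
3^4 = (3^2)^2 ≡ 9^2 = 81 ≡ 81 (mod 1021)
3^8 = (3^4)^2 ≡ 81^2 = 6561 ≡ 435 (mod 1021)
3^16 = (3^8)^2 ≡ 435^2 = 189225 ≡ 340 (mod 1021)
3^32 = (3^16)^2 ≡ 340^2 = 115600 ≡ 227 (mod 1021)
3^33 = 3^32 · 3^1 ≡ 227 · 3 ≡ 681 (mod 1021).
So A = 681. The server then computes K = A^b mod q = 681^45 mod 1021.
681^1 ≡ 681 (mod 1021)
681^2 = (681^1)^2 ≡ 681^2 = 463761 ≡ 227 (mod 1021)
681^4 = (681^2)^2 ≡ 227^2 = 51529 ≡ 479 (mod 1021)
681^8 = (681^4)^2 ≡ 479^2 = 229441 ≡ 737 (mod 1021)
681^16 = (681^8)^2 ≡ 737^2 = 543169 ≡ 1018 (mod 1021)
681^32 = (681^16)^2 ≡ 1018^2 = 1036324 ≡ 9 (mod 1021)
681^45 = 681^32 · 681^8 · 681^4 · 681^1 ≡ 9 · 737 · 479 · 681 ≡ 292 (mod 1021).

292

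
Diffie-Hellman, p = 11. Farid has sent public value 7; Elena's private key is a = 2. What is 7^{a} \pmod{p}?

Shared key K = 7^2 mod 11.
7^1 ≡ 7 (mod 11)
7^2 = (7^1)^2 ≡ 7^2 = 49 ≡ 5 (mod 11)

5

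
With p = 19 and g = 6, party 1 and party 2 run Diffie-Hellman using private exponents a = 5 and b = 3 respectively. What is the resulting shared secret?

Party 2 sends B = g^b mod p = 6^3 mod 19.
6^1 ≡ 6 (mod 19)
6^2 = (6^1)^2 ≡ 6^2 = 36 ≡ 17 (mod 19)
6^3 = 6^2 · 6^1 ≡ 17 · 6 ≡ 7 (mod 19).
So B = 7. Party 1 then computes K = B^a mod p = 7^5 mod 19.
7^1 ≡ 7 (mod 19)
7^2 = (7^1)^2 ≡ 7^2 = 49 ≡ 11 (mod 19)
7^4 = (7^2)^2 ≡ 11^2 = 121 ≡ 7 (mod 19)
7^5 = 7^4 · 7^1 ≡ 7 · 7 ≡ 11 (mod 19).

11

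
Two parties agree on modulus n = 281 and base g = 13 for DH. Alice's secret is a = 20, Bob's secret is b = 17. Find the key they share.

Alice sends A = g^a mod n = 13^20 mod 281.
13^1 ≡ 13 (mod 281)
13^2 = (13^1)^2 ≡ 13^2 = 169 ≡ 169 (mod 281)
13^4 = (13^2)^2 ≡ 169^2 = 28561 ≡ 180 (mod 281)
13^8 = (13^4)^2 ≡ 180^2 = 32400 ≡ 85 (mod 281)
13^16 = (13^8)^2 ≡ 85^2 = 7225 ≡ 200 (mod 281)
13^20 = 13^16 · 13^4 ≡ 200 · 180 ≡ 32 (mod 281).
So A = 32. Bob then computes K = A^b mod n = 32^17 mod 281.
32^1 ≡ 32 (mod 281)
32^2 = (32^1)^2 ≡ 32^2 = 1024 ≡ 181 (mod 281)
32^4 = (32^2)^2 ≡ 181^2 = 32761 ≡ 165 (mod 281)
32^8 = (32^4)^2 ≡ 165^2 = 27225 ≡ 249 (mod 281)
32^16 = (32^8)^2 ≡ 249^2 = 62001 ≡ 181 (mod 281)
32^17 = 32^16 · 32^1 ≡ 181 · 32 ≡ 172 (mod 281).

172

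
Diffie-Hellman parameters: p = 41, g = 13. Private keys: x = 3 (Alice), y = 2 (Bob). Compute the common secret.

2

Alice sends A = g^x mod p = 13^3 mod 41.
13^1 ≡ 13 (mod 41)
13^2 = (13^1)^2 ≡ 13^2 = 169 ≡ 5 (mod 41)
13^3 = 13^2 · 13^1 ≡ 5 · 13 ≡ 24 (mod 41).
So A = 24. Bob then computes K = A^y mod p = 24^2 mod 41.
24^1 ≡ 24 (mod 41)
24^2 = (24^1)^2 ≡ 24^2 = 576 ≡ 2 (mod 41)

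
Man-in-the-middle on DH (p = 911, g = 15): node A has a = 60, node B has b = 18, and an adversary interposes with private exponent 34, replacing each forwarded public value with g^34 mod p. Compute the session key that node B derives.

735

Node B receives an adversary's public value M = 15^34 mod 911 instead of the honest one.
15^1 ≡ 15 (mod 911)
15^2 = (15^1)^2 ≡ 15^2 = 225 ≡ 225 (mod 911)
15^4 = (15^2)^2 ≡ 225^2 = 50625 ≡ 520 (mod 911)
15^8 = (15^4)^2 ≡ 520^2 = 270400 ≡ 744 (mod 911)
15^16 = (15^8)^2 ≡ 744^2 = 553536 ≡ 559 (mod 911)
15^32 = (15^16)^2 ≡ 559^2 = 312481 ≡ 8 (mod 911)
15^34 = 15^32 · 15^2 ≡ 8 · 225 ≡ 889 (mod 911).
So M = 889. Node B computes K = M^18 mod 911.
889^1 ≡ 889 (mod 911)
889^2 = (889^1)^2 ≡ 889^2 = 790321 ≡ 484 (mod 911)
889^4 = (889^2)^2 ≡ 484^2 = 234256 ≡ 129 (mod 911)
889^8 = (889^4)^2 ≡ 129^2 = 16641 ≡ 243 (mod 911)
889^16 = (889^8)^2 ≡ 243^2 = 59049 ≡ 745 (mod 911)
889^18 = 889^16 · 889^2 ≡ 745 · 484 ≡ 735 (mod 911).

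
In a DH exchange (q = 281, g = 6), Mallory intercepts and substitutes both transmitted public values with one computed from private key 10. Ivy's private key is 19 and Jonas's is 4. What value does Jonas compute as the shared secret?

Jonas receives Mallory's public value M = 6^10 mod 281 instead of the honest one.
6^1 ≡ 6 (mod 281)
6^2 = (6^1)^2 ≡ 6^2 = 36 ≡ 36 (mod 281)
6^4 = (6^2)^2 ≡ 36^2 = 1296 ≡ 172 (mod 281)
6^8 = (6^4)^2 ≡ 172^2 = 29584 ≡ 79 (mod 281)
6^10 = 6^8 · 6^2 ≡ 79 · 36 ≡ 34 (mod 281).
So M = 34. Jonas computes K = M^4 mod 281.
34^1 ≡ 34 (mod 281)
34^2 = (34^1)^2 ≡ 34^2 = 1156 ≡ 32 (mod 281)
34^4 = (34^2)^2 ≡ 32^2 = 1024 ≡ 181 (mod 281)

181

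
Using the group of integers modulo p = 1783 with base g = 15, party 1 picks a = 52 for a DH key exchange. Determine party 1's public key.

Public value = 15^52 (mod 1783).
15^1 ≡ 15 (mod 1783)
15^2 = (15^1)^2 ≡ 15^2 = 225 ≡ 225 (mod 1783)
15^4 = (15^2)^2 ≡ 225^2 = 50625 ≡ 701 (mod 1783)
15^8 = (15^4)^2 ≡ 701^2 = 491401 ≡ 1076 (mod 1783)
15^16 = (15^8)^2 ≡ 1076^2 = 1157776 ≡ 609 (mod 1783)
15^32 = (15^16)^2 ≡ 609^2 = 370881 ≡ 17 (mod 1783)
15^52 = 15^32 · 15^16 · 15^4 ≡ 17 · 609 · 701 ≡ 643 (mod 1783).

643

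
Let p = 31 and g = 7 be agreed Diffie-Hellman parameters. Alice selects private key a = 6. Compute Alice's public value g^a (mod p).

4

Public value = 7^6 (mod 31).
7^1 ≡ 7 (mod 31)
7^2 = (7^1)^2 ≡ 7^2 = 49 ≡ 18 (mod 31)
7^4 = (7^2)^2 ≡ 18^2 = 324 ≡ 14 (mod 31)
7^6 = 7^4 · 7^2 ≡ 14 · 18 ≡ 4 (mod 31).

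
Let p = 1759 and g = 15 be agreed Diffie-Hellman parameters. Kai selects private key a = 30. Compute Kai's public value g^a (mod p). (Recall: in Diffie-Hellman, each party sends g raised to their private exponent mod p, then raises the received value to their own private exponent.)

173

Public value = 15^30 (mod 1759).
15^1 ≡ 15 (mod 1759)
15^2 = (15^1)^2 ≡ 15^2 = 225 ≡ 225 (mod 1759)
15^4 = (15^2)^2 ≡ 225^2 = 50625 ≡ 1373 (mod 1759)
15^8 = (15^4)^2 ≡ 1373^2 = 1885129 ≡ 1240 (mod 1759)
15^16 = (15^8)^2 ≡ 1240^2 = 1537600 ≡ 234 (mod 1759)
15^30 = 15^16 · 15^8 · 15^4 · 15^2 ≡ 234 · 1240 · 1373 · 225 ≡ 173 (mod 1759).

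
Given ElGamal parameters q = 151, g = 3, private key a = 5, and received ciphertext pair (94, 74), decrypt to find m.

Shared mask s = c₁^a mod q = 94^5 mod 151.
94^1 ≡ 94 (mod 151)
94^2 = (94^1)^2 ≡ 94^2 = 8836 ≡ 78 (mod 151)
94^4 = (94^2)^2 ≡ 78^2 = 6084 ≡ 44 (mod 151)
94^5 = 94^4 · 94^1 ≡ 44 · 94 ≡ 59 (mod 151).
So s = 59; s⁻¹ ≡ 64 (mod 151).
m = c₂ · s⁻¹ mod 151 = 74 · 64 mod 151 = 55.

55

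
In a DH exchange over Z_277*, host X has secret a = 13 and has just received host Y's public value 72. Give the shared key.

174

Shared key K = 72^13 mod 277.
72^1 ≡ 72 (mod 277)
72^2 = (72^1)^2 ≡ 72^2 = 5184 ≡ 198 (mod 277)
72^4 = (72^2)^2 ≡ 198^2 = 39204 ≡ 147 (mod 277)
72^8 = (72^4)^2 ≡ 147^2 = 21609 ≡ 3 (mod 277)
72^13 = 72^8 · 72^4 · 72^1 ≡ 3 · 147 · 72 ≡ 174 (mod 277).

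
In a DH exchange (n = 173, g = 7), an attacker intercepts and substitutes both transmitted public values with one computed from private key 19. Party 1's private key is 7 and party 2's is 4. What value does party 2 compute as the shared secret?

119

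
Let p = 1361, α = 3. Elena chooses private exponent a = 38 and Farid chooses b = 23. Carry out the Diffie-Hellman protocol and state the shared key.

825

Farid sends B = α^b mod p = 3^23 mod 1361.
3^1 ≡ 3 (mod 1361)
3^2 = (3^1)^2 ≡ 3^2 = 9 ≡ 9 (mod 1361)
3^4 = (3^2)^2 ≡ 9^2 = 81 ≡ 81 (mod 1361)
3^8 = (3^4)^2 ≡ 81^2 = 6561 ≡ 1117 (mod 1361)
3^16 = (3^8)^2 ≡ 1117^2 = 1247689 ≡ 1013 (mod 1361)
3^23 = 3^16 · 3^4 · 3^2 · 3^1 ≡ 1013 · 81 · 9 · 3 ≡ 1084 (mod 1361).
So B = 1084. Elena then computes K = B^a mod p = 1084^38 mod 1361.
1084^1 ≡ 1084 (mod 1361)
1084^2 = (1084^1)^2 ≡ 1084^2 = 1175056 ≡ 513 (mod 1361)
1084^4 = (1084^2)^2 ≡ 513^2 = 263169 ≡ 496 (mod 1361)
1084^8 = (1084^4)^2 ≡ 496^2 = 246016 ≡ 1036 (mod 1361)
1084^16 = (1084^8)^2 ≡ 1036^2 = 1073296 ≡ 828 (mod 1361)
1084^32 = (1084^16)^2 ≡ 828^2 = 685584 ≡ 1001 (mod 1361)
1084^38 = 1084^32 · 1084^4 · 1084^2 ≡ 1001 · 496 · 513 ≡ 825 (mod 1361).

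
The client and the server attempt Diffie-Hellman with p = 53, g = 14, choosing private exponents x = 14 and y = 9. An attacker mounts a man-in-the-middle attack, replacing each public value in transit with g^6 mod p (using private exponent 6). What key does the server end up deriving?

37

The server receives an attacker's public value M = 14^6 mod 53 instead of the honest one.
14^1 ≡ 14 (mod 53)
14^2 = (14^1)^2 ≡ 14^2 = 196 ≡ 37 (mod 53)
14^4 = (14^2)^2 ≡ 37^2 = 1369 ≡ 44 (mod 53)
14^6 = 14^4 · 14^2 ≡ 44 · 37 ≡ 38 (mod 53).
So M = 38. The server computes K = M^9 mod 53.
38^1 ≡ 38 (mod 53)
38^2 = (38^1)^2 ≡ 38^2 = 1444 ≡ 13 (mod 53)
38^4 = (38^2)^2 ≡ 13^2 = 169 ≡ 10 (mod 53)
38^8 = (38^4)^2 ≡ 10^2 = 100 ≡ 47 (mod 53)
38^9 = 38^8 · 38^1 ≡ 47 · 38 ≡ 37 (mod 53).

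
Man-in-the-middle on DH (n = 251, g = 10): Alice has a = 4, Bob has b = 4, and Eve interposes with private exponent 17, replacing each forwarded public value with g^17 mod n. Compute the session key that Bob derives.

Bob receives Eve's public value M = 10^17 mod 251 instead of the honest one.
10^1 ≡ 10 (mod 251)
10^2 = (10^1)^2 ≡ 10^2 = 100 ≡ 100 (mod 251)
10^4 = (10^2)^2 ≡ 100^2 = 10000 ≡ 211 (mod 251)
10^8 = (10^4)^2 ≡ 211^2 = 44521 ≡ 94 (mod 251)
10^16 = (10^8)^2 ≡ 94^2 = 8836 ≡ 51 (mod 251)
10^17 = 10^16 · 10^1 ≡ 51 · 10 ≡ 8 (mod 251).
So M = 8. Bob computes K = M^4 mod 251.
8^1 ≡ 8 (mod 251)
8^2 = (8^1)^2 ≡ 8^2 = 64 ≡ 64 (mod 251)
8^4 = (8^2)^2 ≡ 64^2 = 4096 ≡ 80 (mod 251)

80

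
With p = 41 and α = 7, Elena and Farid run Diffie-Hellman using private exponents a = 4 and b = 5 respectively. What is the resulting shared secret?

Elena sends A = α^a mod p = 7^4 mod 41.
7^1 ≡ 7 (mod 41)
7^2 = (7^1)^2 ≡ 7^2 = 49 ≡ 8 (mod 41)
7^4 = (7^2)^2 ≡ 8^2 = 64 ≡ 23 (mod 41)
So A = 23. Farid then computes K = A^b mod p = 23^5 mod 41.
23^1 ≡ 23 (mod 41)
23^2 = (23^1)^2 ≡ 23^2 = 529 ≡ 37 (mod 41)
23^4 = (23^2)^2 ≡ 37^2 = 1369 ≡ 16 (mod 41)
23^5 = 23^4 · 23^1 ≡ 16 · 23 ≡ 40 (mod 41).

40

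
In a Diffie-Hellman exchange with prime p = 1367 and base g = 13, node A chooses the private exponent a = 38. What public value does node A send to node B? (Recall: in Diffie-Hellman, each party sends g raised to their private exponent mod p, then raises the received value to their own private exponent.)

1143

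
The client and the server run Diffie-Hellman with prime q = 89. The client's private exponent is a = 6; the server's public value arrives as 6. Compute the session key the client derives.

Shared key K = 6^6 mod 89.
6^1 ≡ 6 (mod 89)
6^2 = (6^1)^2 ≡ 6^2 = 36 ≡ 36 (mod 89)
6^4 = (6^2)^2 ≡ 36^2 = 1296 ≡ 50 (mod 89)
6^6 = 6^4 · 6^2 ≡ 50 · 36 ≡ 20 (mod 89).

20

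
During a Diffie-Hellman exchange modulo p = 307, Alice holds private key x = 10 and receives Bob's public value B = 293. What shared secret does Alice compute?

65

Shared key K = 293^10 mod 307.
293^1 ≡ 293 (mod 307)
293^2 = (293^1)^2 ≡ 293^2 = 85849 ≡ 196 (mod 307)
293^4 = (293^2)^2 ≡ 196^2 = 38416 ≡ 41 (mod 307)
293^8 = (293^4)^2 ≡ 41^2 = 1681 ≡ 146 (mod 307)
293^10 = 293^8 · 293^2 ≡ 146 · 196 ≡ 65 (mod 307).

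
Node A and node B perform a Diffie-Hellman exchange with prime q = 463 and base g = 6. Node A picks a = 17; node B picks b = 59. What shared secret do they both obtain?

170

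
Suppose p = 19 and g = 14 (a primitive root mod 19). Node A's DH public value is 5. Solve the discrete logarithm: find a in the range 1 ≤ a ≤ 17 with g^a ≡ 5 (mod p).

10

Try successive powers of 14 modulo 19:
14^1 ≡ 14
14^2 ≡ 6
14^3 ≡ 8
14^4 ≡ 17
14^5 ≡ 10
14^6 ≡ 7
14^7 ≡ 3
14^8 ≡ 4
14^9 ≡ 18
14^10 ≡ 5
Found: a = 10.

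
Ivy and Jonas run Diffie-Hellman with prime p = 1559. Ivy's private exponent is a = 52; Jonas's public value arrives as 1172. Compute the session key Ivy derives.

401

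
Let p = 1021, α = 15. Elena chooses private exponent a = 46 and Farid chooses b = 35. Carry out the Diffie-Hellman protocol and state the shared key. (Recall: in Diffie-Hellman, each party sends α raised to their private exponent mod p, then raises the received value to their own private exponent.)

835

Farid sends B = α^b mod p = 15^35 mod 1021.
15^1 ≡ 15 (mod 1021)
15^2 = (15^1)^2 ≡ 15^2 = 225 ≡ 225 (mod 1021)
15^4 = (15^2)^2 ≡ 225^2 = 50625 ≡ 596 (mod 1021)
15^8 = (15^4)^2 ≡ 596^2 = 355216 ≡ 929 (mod 1021)
15^16 = (15^8)^2 ≡ 929^2 = 863041 ≡ 296 (mod 1021)
15^32 = (15^16)^2 ≡ 296^2 = 87616 ≡ 831 (mod 1021)
15^35 = 15^32 · 15^2 · 15^1 ≡ 831 · 225 · 15 ≡ 959 (mod 1021).
So B = 959. Elena then computes K = B^a mod p = 959^46 mod 1021.
959^1 ≡ 959 (mod 1021)
959^2 = (959^1)^2 ≡ 959^2 = 919681 ≡ 781 (mod 1021)
959^4 = (959^2)^2 ≡ 781^2 = 609961 ≡ 424 (mod 1021)
959^8 = (959^4)^2 ≡ 424^2 = 179776 ≡ 80 (mod 1021)
959^16 = (959^8)^2 ≡ 80^2 = 6400 ≡ 274 (mod 1021)
959^32 = (959^16)^2 ≡ 274^2 = 75076 ≡ 543 (mod 1021)
959^46 = 959^32 · 959^8 · 959^4 · 959^2 ≡ 543 · 80 · 424 · 781 ≡ 835 (mod 1021).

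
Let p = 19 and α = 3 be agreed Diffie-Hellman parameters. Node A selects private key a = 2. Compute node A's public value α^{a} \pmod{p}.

Public value = 3^{2} \pmod{19}.
3^1 ≡ 3 (mod 19)
3^2 = (3^1)^2 ≡ 3^2 = 9 ≡ 9 (mod 19)

9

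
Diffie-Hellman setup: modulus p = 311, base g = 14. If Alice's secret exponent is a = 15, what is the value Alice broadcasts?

Public value = 14^{15} \pmod{311}.
14^1 ≡ 14 (mod 311)
14^2 = (14^1)^2 ≡ 14^2 = 196 ≡ 196 (mod 311)
14^4 = (14^2)^2 ≡ 196^2 = 38416 ≡ 163 (mod 311)
14^8 = (14^4)^2 ≡ 163^2 = 26569 ≡ 134 (mod 311)
14^15 = 14^8 · 14^4 · 14^2 · 14^1 ≡ 134 · 163 · 196 · 14 ≡ 83 (mod 311).

83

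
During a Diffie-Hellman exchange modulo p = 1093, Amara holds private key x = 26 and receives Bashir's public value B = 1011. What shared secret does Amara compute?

Shared key K = 1011^26 mod 1093.
1011^1 ≡ 1011 (mod 1093)
1011^2 = (1011^1)^2 ≡ 1011^2 = 1022121 ≡ 166 (mod 1093)
1011^4 = (1011^2)^2 ≡ 166^2 = 27556 ≡ 231 (mod 1093)
1011^8 = (1011^4)^2 ≡ 231^2 = 53361 ≡ 897 (mod 1093)
1011^16 = (1011^8)^2 ≡ 897^2 = 804609 ≡ 161 (mod 1093)
1011^26 = 1011^16 · 1011^8 · 1011^2 ≡ 161 · 897 · 166 ≡ 453 (mod 1093).

453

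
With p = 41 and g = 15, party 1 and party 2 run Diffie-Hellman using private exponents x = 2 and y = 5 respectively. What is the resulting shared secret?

Party 1 sends A = g^x mod p = 15^2 mod 41.
15^1 ≡ 15 (mod 41)
15^2 = (15^1)^2 ≡ 15^2 = 225 ≡ 20 (mod 41)
So A = 20. Party 2 then computes K = A^y mod p = 20^5 mod 41.
20^1 ≡ 20 (mod 41)
20^2 = (20^1)^2 ≡ 20^2 = 400 ≡ 31 (mod 41)
20^4 = (20^2)^2 ≡ 31^2 = 961 ≡ 18 (mod 41)
20^5 = 20^4 · 20^1 ≡ 18 · 20 ≡ 32 (mod 41).

32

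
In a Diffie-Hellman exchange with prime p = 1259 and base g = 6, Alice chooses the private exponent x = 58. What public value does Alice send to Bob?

Public value = 6^58 (mod 1259).
6^1 ≡ 6 (mod 1259)
6^2 = (6^1)^2 ≡ 6^2 = 36 ≡ 36 (mod 1259)
6^4 = (6^2)^2 ≡ 36^2 = 1296 ≡ 37 (mod 1259)
6^8 = (6^4)^2 ≡ 37^2 = 1369 ≡ 110 (mod 1259)
6^16 = (6^8)^2 ≡ 110^2 = 12100 ≡ 769 (mod 1259)
6^32 = (6^16)^2 ≡ 769^2 = 591361 ≡ 890 (mod 1259)
6^58 = 6^32 · 6^16 · 6^8 · 6^2 ≡ 890 · 769 · 110 · 36 ≡ 451 (mod 1259).

451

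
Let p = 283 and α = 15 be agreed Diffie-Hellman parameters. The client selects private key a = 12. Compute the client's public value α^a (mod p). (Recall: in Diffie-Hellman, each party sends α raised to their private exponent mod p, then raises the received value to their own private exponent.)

60

Public value = 15^12 (mod 283).
15^1 ≡ 15 (mod 283)
15^2 = (15^1)^2 ≡ 15^2 = 225 ≡ 225 (mod 283)
15^4 = (15^2)^2 ≡ 225^2 = 50625 ≡ 251 (mod 283)
15^8 = (15^4)^2 ≡ 251^2 = 63001 ≡ 175 (mod 283)
15^12 = 15^8 · 15^4 ≡ 175 · 251 ≡ 60 (mod 283).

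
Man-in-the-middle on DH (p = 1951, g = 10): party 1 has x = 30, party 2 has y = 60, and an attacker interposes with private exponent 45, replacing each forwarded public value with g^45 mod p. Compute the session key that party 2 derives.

Party 2 receives an attacker's public value M = 10^45 mod 1951 instead of the honest one.
10^1 ≡ 10 (mod 1951)
10^2 = (10^1)^2 ≡ 10^2 = 100 ≡ 100 (mod 1951)
10^4 = (10^2)^2 ≡ 100^2 = 10000 ≡ 245 (mod 1951)
10^8 = (10^4)^2 ≡ 245^2 = 60025 ≡ 1495 (mod 1951)
10^16 = (10^8)^2 ≡ 1495^2 = 2235025 ≡ 1130 (mod 1951)
10^32 = (10^16)^2 ≡ 1130^2 = 1276900 ≡ 946 (mod 1951)
10^45 = 10^32 · 10^8 · 10^4 · 10^1 ≡ 946 · 1495 · 245 · 10 ≡ 1108 (mod 1951).
So M = 1108. Party 2 computes K = M^60 mod 1951.
1108^1 ≡ 1108 (mod 1951)
1108^2 = (1108^1)^2 ≡ 1108^2 = 1227664 ≡ 485 (mod 1951)
1108^4 = (1108^2)^2 ≡ 485^2 = 235225 ≡ 1105 (mod 1951)
1108^8 = (1108^4)^2 ≡ 1105^2 = 1221025 ≡ 1650 (mod 1951)
1108^16 = (1108^8)^2 ≡ 1650^2 = 2722500 ≡ 855 (mod 1951)
1108^32 = (1108^16)^2 ≡ 855^2 = 731025 ≡ 1351 (mod 1951)
1108^60 = 1108^32 · 1108^16 · 1108^8 · 1108^4 ≡ 1351 · 855 · 1650 · 1105 ≡ 1650 (mod 1951).

1650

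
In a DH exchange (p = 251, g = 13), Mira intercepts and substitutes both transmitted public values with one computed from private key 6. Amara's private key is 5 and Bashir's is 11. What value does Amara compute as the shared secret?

Amara receives Mira's public value M = 13^6 mod 251 instead of the honest one.
13^1 ≡ 13 (mod 251)
13^2 = (13^1)^2 ≡ 13^2 = 169 ≡ 169 (mod 251)
13^4 = (13^2)^2 ≡ 169^2 = 28561 ≡ 198 (mod 251)
13^6 = 13^4 · 13^2 ≡ 198 · 169 ≡ 79 (mod 251).
So M = 79. Amara computes K = M^5 mod 251.
79^1 ≡ 79 (mod 251)
79^2 = (79^1)^2 ≡ 79^2 = 6241 ≡ 217 (mod 251)
79^4 = (79^2)^2 ≡ 217^2 = 47089 ≡ 152 (mod 251)
79^5 = 79^4 · 79^1 ≡ 152 · 79 ≡ 211 (mod 251).

211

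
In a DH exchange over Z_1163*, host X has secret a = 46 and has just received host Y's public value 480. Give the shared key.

1155

Shared key K = 480^46 mod 1163.
480^1 ≡ 480 (mod 1163)
480^2 = (480^1)^2 ≡ 480^2 = 230400 ≡ 126 (mod 1163)
480^4 = (480^2)^2 ≡ 126^2 = 15876 ≡ 757 (mod 1163)
480^8 = (480^4)^2 ≡ 757^2 = 573049 ≡ 853 (mod 1163)
480^16 = (480^8)^2 ≡ 853^2 = 727609 ≡ 734 (mod 1163)
480^32 = (480^16)^2 ≡ 734^2 = 538756 ≡ 287 (mod 1163)
480^46 = 480^32 · 480^8 · 480^4 · 480^2 ≡ 287 · 853 · 757 · 126 ≡ 1155 (mod 1163).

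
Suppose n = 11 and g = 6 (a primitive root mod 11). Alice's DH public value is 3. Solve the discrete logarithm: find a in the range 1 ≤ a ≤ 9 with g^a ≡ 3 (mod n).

Try successive powers of 6 modulo 11:
6^1 ≡ 6
6^2 ≡ 3
Found: a = 2.

2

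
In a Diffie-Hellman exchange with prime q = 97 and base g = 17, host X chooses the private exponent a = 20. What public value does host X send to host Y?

54

Public value = 17^20 mod 97.
17^1 ≡ 17 (mod 97)
17^2 = (17^1)^2 ≡ 17^2 = 289 ≡ 95 (mod 97)
17^4 = (17^2)^2 ≡ 95^2 = 9025 ≡ 4 (mod 97)
17^8 = (17^4)^2 ≡ 4^2 = 16 ≡ 16 (mod 97)
17^16 = (17^8)^2 ≡ 16^2 = 256 ≡ 62 (mod 97)
17^20 = 17^16 · 17^4 ≡ 62 · 4 ≡ 54 (mod 97).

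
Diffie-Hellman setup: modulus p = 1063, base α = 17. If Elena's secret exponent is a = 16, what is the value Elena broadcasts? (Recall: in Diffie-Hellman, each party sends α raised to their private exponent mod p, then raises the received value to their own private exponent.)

727

Public value = 17^16 (mod 1063).
17^1 ≡ 17 (mod 1063)
17^2 = (17^1)^2 ≡ 17^2 = 289 ≡ 289 (mod 1063)
17^4 = (17^2)^2 ≡ 289^2 = 83521 ≡ 607 (mod 1063)
17^8 = (17^4)^2 ≡ 607^2 = 368449 ≡ 651 (mod 1063)
17^16 = (17^8)^2 ≡ 651^2 = 423801 ≡ 727 (mod 1063)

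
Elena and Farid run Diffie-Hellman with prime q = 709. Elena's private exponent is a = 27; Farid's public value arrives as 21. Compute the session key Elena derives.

390

Shared key K = 21^27 mod 709.
21^1 ≡ 21 (mod 709)
21^2 = (21^1)^2 ≡ 21^2 = 441 ≡ 441 (mod 709)
21^4 = (21^2)^2 ≡ 441^2 = 194481 ≡ 215 (mod 709)
21^8 = (21^4)^2 ≡ 215^2 = 46225 ≡ 140 (mod 709)
21^16 = (21^8)^2 ≡ 140^2 = 19600 ≡ 457 (mod 709)
21^27 = 21^16 · 21^8 · 21^2 · 21^1 ≡ 457 · 140 · 441 · 21 ≡ 390 (mod 709).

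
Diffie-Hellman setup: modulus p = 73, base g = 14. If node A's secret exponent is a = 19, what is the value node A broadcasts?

13

Public value = 14^19 mod 73.
14^1 ≡ 14 (mod 73)
14^2 = (14^1)^2 ≡ 14^2 = 196 ≡ 50 (mod 73)
14^4 = (14^2)^2 ≡ 50^2 = 2500 ≡ 18 (mod 73)
14^8 = (14^4)^2 ≡ 18^2 = 324 ≡ 32 (mod 73)
14^16 = (14^8)^2 ≡ 32^2 = 1024 ≡ 2 (mod 73)
14^19 = 14^16 · 14^2 · 14^1 ≡ 2 · 50 · 14 ≡ 13 (mod 73).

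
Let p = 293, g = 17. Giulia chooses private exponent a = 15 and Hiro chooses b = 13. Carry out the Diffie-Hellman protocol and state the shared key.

Giulia sends A = g^a mod p = 17^15 mod 293.
17^1 ≡ 17 (mod 293)
17^2 = (17^1)^2 ≡ 17^2 = 289 ≡ 289 (mod 293)
17^4 = (17^2)^2 ≡ 289^2 = 83521 ≡ 16 (mod 293)
17^8 = (17^4)^2 ≡ 16^2 = 256 ≡ 256 (mod 293)
17^15 = 17^8 · 17^4 · 17^2 · 17^1 ≡ 256 · 16 · 289 · 17 ≡ 115 (mod 293).
So A = 115. Hiro then computes K = A^b mod p = 115^13 mod 293.
115^1 ≡ 115 (mod 293)
115^2 = (115^1)^2 ≡ 115^2 = 13225 ≡ 40 (mod 293)
115^4 = (115^2)^2 ≡ 40^2 = 1600 ≡ 135 (mod 293)
115^8 = (115^4)^2 ≡ 135^2 = 18225 ≡ 59 (mod 293)
115^13 = 115^8 · 115^4 · 115^1 ≡ 59 · 135 · 115 ≡ 57 (mod 293).

57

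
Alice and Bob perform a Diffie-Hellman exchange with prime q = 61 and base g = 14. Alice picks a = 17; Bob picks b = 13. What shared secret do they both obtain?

48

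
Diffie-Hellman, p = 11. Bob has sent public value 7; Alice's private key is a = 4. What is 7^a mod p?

Shared key K = 7^4 mod 11.
7^1 ≡ 7 (mod 11)
7^2 = (7^1)^2 ≡ 7^2 = 49 ≡ 5 (mod 11)
7^4 = (7^2)^2 ≡ 5^2 = 25 ≡ 3 (mod 11)

3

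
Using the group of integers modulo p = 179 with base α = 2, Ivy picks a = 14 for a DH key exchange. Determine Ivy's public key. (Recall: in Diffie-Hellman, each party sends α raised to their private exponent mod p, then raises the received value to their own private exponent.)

95

Public value = 2^14 (mod 179).
2^1 ≡ 2 (mod 179)
2^2 = (2^1)^2 ≡ 2^2 = 4 ≡ 4 (mod 179)
2^4 = (2^2)^2 ≡ 4^2 = 16 ≡ 16 (mod 179)
2^8 = (2^4)^2 ≡ 16^2 = 256 ≡ 77 (mod 179)
2^14 = 2^8 · 2^4 · 2^2 ≡ 77 · 16 · 4 ≡ 95 (mod 179).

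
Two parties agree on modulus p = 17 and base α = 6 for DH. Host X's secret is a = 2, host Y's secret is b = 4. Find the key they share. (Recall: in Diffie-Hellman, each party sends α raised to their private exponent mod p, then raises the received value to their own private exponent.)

Host X sends A = α^a mod p = 6^2 mod 17.
6^1 ≡ 6 (mod 17)
6^2 = (6^1)^2 ≡ 6^2 = 36 ≡ 2 (mod 17)
So A = 2. Host Y then computes K = A^b mod p = 2^4 mod 17.
2^1 ≡ 2 (mod 17)
2^2 = (2^1)^2 ≡ 2^2 = 4 ≡ 4 (mod 17)
2^4 = (2^2)^2 ≡ 4^2 = 16 ≡ 16 (mod 17)

16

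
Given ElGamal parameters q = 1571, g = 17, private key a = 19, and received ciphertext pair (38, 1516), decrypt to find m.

1145

Shared mask s = c₁^a mod q = 38^19 mod 1571.
38^1 ≡ 38 (mod 1571)
38^2 = (38^1)^2 ≡ 38^2 = 1444 ≡ 1444 (mod 1571)
38^4 = (38^2)^2 ≡ 1444^2 = 2085136 ≡ 419 (mod 1571)
38^8 = (38^4)^2 ≡ 419^2 = 175561 ≡ 1180 (mod 1571)
38^16 = (38^8)^2 ≡ 1180^2 = 1392400 ≡ 494 (mod 1571)
38^19 = 38^16 · 38^2 · 38^1 ≡ 494 · 1444 · 38 ≡ 734 (mod 1571).
So s = 734; s⁻¹ ≡ 122 (mod 1571).
m = c₂ · s⁻¹ mod 1571 = 1516 · 122 mod 1571 = 1145.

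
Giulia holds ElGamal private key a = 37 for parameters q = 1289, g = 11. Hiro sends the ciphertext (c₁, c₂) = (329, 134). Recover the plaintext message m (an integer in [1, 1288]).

Shared mask s = c₁^a mod q = 329^37 mod 1289.
329^1 ≡ 329 (mod 1289)
329^2 = (329^1)^2 ≡ 329^2 = 108241 ≡ 1254 (mod 1289)
329^4 = (329^2)^2 ≡ 1254^2 = 1572516 ≡ 1225 (mod 1289)
329^8 = (329^4)^2 ≡ 1225^2 = 1500625 ≡ 229 (mod 1289)
329^16 = (329^8)^2 ≡ 229^2 = 52441 ≡ 881 (mod 1289)
329^32 = (329^16)^2 ≡ 881^2 = 776161 ≡ 183 (mod 1289)
329^37 = 329^32 · 329^4 · 329^1 ≡ 183 · 1225 · 329 ≡ 862 (mod 1289).
So s = 862; s⁻¹ ≡ 806 (mod 1289).
m = c₂ · s⁻¹ mod 1289 = 134 · 806 mod 1289 = 1017.

1017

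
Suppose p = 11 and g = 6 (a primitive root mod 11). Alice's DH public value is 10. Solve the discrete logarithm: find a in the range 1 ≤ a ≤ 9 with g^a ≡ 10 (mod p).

5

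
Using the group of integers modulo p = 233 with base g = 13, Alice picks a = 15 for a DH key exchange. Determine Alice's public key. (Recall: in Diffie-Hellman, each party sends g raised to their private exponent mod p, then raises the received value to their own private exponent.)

218

Public value = 13^15 (mod 233).
13^1 ≡ 13 (mod 233)
13^2 = (13^1)^2 ≡ 13^2 = 169 ≡ 169 (mod 233)
13^4 = (13^2)^2 ≡ 169^2 = 28561 ≡ 135 (mod 233)
13^8 = (13^4)^2 ≡ 135^2 = 18225 ≡ 51 (mod 233)
13^15 = 13^8 · 13^4 · 13^2 · 13^1 ≡ 51 · 135 · 169 · 13 ≡ 218 (mod 233).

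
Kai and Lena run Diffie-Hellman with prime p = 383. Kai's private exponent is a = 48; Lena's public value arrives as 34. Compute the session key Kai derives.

18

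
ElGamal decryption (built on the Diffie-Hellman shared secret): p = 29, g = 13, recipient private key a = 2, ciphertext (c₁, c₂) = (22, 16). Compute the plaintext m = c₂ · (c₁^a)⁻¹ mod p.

24

Shared mask s = c₁^a mod p = 22^2 mod 29.
22^1 ≡ 22 (mod 29)
22^2 = (22^1)^2 ≡ 22^2 = 484 ≡ 20 (mod 29)
So s = 20; s⁻¹ ≡ 16 (mod 29).
m = c₂ · s⁻¹ mod 29 = 16 · 16 mod 29 = 24.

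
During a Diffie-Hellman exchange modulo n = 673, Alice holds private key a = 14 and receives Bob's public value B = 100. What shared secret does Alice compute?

Shared key K = 100^14 mod 673.
100^1 ≡ 100 (mod 673)
100^2 = (100^1)^2 ≡ 100^2 = 10000 ≡ 578 (mod 673)
100^4 = (100^2)^2 ≡ 578^2 = 334084 ≡ 276 (mod 673)
100^8 = (100^4)^2 ≡ 276^2 = 76176 ≡ 127 (mod 673)
100^14 = 100^8 · 100^4 · 100^2 ≡ 127 · 276 · 578 ≡ 64 (mod 673).

64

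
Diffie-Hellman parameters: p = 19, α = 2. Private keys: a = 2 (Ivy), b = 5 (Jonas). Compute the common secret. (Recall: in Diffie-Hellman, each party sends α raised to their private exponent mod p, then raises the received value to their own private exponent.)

17

Ivy sends A = α^a mod p = 2^2 mod 19.
2^1 ≡ 2 (mod 19)
2^2 = (2^1)^2 ≡ 2^2 = 4 ≡ 4 (mod 19)
So A = 4. Jonas then computes K = A^b mod p = 4^5 mod 19.
4^1 ≡ 4 (mod 19)
4^2 = (4^1)^2 ≡ 4^2 = 16 ≡ 16 (mod 19)
4^4 = (4^2)^2 ≡ 16^2 = 256 ≡ 9 (mod 19)
4^5 = 4^4 · 4^1 ≡ 9 · 4 ≡ 17 (mod 19).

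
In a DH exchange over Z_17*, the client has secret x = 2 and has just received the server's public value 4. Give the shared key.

Shared key K = 4^2 mod 17.
4^1 ≡ 4 (mod 17)
4^2 = (4^1)^2 ≡ 4^2 = 16 ≡ 16 (mod 17)

16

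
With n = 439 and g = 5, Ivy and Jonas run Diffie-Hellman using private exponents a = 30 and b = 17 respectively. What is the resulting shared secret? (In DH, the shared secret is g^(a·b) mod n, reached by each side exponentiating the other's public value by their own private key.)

122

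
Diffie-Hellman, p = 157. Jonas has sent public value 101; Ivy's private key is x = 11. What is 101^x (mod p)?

Shared key K = 101^11 mod 157.
101^1 ≡ 101 (mod 157)
101^2 = (101^1)^2 ≡ 101^2 = 10201 ≡ 153 (mod 157)
101^4 = (101^2)^2 ≡ 153^2 = 23409 ≡ 16 (mod 157)
101^8 = (101^4)^2 ≡ 16^2 = 256 ≡ 99 (mod 157)
101^11 = 101^8 · 101^2 · 101^1 ≡ 99 · 153 · 101 ≡ 39 (mod 157).

39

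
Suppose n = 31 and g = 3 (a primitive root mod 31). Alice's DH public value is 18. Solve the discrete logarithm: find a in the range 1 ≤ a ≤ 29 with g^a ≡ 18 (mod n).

Try successive powers of 3 modulo 31:
3^1 ≡ 3
3^2 ≡ 9
3^3 ≡ 27
3^4 ≡ 19
3^5 ≡ 26
3^6 ≡ 16
3^7 ≡ 17
3^8 ≡ 20
3^9 ≡ 29
3^10 ≡ 25
3^11 ≡ 13
3^12 ≡ 8
3^13 ≡ 24
3^14 ≡ 10
3^15 ≡ 30
3^16 ≡ 28
3^17 ≡ 22
3^18 ≡ 4
3^19 ≡ 12
3^20 ≡ 5
3^21 ≡ 15
3^22 ≡ 14
3^23 ≡ 11
3^24 ≡ 2
3^25 ≡ 6
3^26 ≡ 18
Found: a = 26.

26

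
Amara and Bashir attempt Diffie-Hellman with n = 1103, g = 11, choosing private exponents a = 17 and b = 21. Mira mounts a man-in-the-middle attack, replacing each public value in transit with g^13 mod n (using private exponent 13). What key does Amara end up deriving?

Amara receives Mira's public value M = 11^13 mod 1103 instead of the honest one.
11^1 ≡ 11 (mod 1103)
11^2 = (11^1)^2 ≡ 11^2 = 121 ≡ 121 (mod 1103)
11^4 = (11^2)^2 ≡ 121^2 = 14641 ≡ 302 (mod 1103)
11^8 = (11^4)^2 ≡ 302^2 = 91204 ≡ 758 (mod 1103)
11^13 = 11^8 · 11^4 · 11^1 ≡ 758 · 302 · 11 ≡ 1030 (mod 1103).
So M = 1030. Amara computes K = M^17 mod 1103.
1030^1 ≡ 1030 (mod 1103)
1030^2 = (1030^1)^2 ≡ 1030^2 = 1060900 ≡ 917 (mod 1103)
1030^4 = (1030^2)^2 ≡ 917^2 = 840889 ≡ 403 (mod 1103)
1030^8 = (1030^4)^2 ≡ 403^2 = 162409 ≡ 268 (mod 1103)
1030^16 = (1030^8)^2 ≡ 268^2 = 71824 ≡ 129 (mod 1103)
1030^17 = 1030^16 · 1030^1 ≡ 129 · 1030 ≡ 510 (mod 1103).

510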